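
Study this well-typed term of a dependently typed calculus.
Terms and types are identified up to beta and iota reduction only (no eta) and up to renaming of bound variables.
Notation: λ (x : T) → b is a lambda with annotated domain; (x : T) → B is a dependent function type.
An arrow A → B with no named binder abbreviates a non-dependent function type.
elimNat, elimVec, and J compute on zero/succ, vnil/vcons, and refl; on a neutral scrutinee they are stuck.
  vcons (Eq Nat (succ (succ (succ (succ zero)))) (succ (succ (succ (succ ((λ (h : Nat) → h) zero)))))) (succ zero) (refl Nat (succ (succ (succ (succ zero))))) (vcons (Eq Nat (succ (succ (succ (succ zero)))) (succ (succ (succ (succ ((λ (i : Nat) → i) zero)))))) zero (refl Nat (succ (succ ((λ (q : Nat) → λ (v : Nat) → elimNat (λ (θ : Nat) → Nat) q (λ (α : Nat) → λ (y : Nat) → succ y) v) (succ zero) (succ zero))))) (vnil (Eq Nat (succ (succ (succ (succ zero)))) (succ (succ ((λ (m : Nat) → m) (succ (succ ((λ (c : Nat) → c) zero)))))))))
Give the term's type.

type:
  Vec (Eq Nat (succ (succ (succ (succ zero)))) (succ (succ (succ (succ zero))))) (succ (succ zero))


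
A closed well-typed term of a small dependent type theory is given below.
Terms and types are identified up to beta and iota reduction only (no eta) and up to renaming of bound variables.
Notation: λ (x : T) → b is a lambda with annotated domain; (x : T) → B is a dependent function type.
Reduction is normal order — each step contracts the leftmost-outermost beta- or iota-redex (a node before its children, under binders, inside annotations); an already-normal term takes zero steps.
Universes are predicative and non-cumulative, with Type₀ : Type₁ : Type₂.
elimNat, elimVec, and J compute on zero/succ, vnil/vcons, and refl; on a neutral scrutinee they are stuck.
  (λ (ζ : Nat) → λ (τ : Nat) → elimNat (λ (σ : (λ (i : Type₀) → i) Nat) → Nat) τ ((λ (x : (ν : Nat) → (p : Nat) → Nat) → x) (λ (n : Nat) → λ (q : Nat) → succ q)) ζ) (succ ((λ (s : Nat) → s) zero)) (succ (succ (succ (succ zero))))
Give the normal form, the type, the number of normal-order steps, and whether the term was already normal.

reduced normal form:
  succ (succ (succ (succ (succ zero))))
type:
  Nat
reduction steps (normal order): 10
already normal: no
first contracted redex: a beta-redex


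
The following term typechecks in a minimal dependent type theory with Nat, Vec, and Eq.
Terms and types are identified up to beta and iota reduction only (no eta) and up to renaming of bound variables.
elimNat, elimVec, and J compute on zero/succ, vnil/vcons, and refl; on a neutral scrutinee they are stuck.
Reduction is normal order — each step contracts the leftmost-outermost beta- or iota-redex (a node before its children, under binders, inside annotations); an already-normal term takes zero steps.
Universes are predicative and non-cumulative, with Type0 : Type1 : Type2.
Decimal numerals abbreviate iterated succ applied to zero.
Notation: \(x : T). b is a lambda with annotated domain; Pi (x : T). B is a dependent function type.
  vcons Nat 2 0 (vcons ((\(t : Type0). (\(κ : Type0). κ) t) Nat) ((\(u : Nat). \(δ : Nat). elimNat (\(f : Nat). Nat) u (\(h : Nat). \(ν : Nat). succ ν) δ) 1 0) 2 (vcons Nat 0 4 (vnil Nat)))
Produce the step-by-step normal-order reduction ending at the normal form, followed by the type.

normal-order reduction sequence:
  vcons Nat 2 0 (vcons ((\(t : Type0). (\(κ : Type0). κ) t) Nat) ((\(u : Nat). \(δ : Nat). elimNat (\(f : Nat). Nat) u (\(h : Nat). \(ν : Nat). succ ν) δ) 1 0) 2 (vcons Nat 0 4 (vnil Nat)))
  ~> vcons Nat 2 0 (vcons ((\(t : Type0). t) Nat) ((\(κ : Nat). \(u : Nat). elimNat (\(δ : Nat). Nat) κ (\(f : Nat). \(h : Nat). succ h) u) 1 0) 2 (vcons Nat 0 4 (vnil Nat)))
  ~> vcons Nat 2 0 (vcons Nat ((\(t : Nat). \(κ : Nat). elimNat (\(u : Nat). Nat) t (\(δ : Nat). \(f : Nat). succ f) κ) 1 0) 2 (vcons Nat 0 4 (vnil Nat)))
  ~> vcons Nat 2 0 (vcons Nat ((\(t : Nat). elimNat (\(κ : Nat). Nat) 1 (\(u : Nat). \(δ : Nat). succ δ) t) 0) 2 (vcons Nat 0 4 (vnil Nat)))
  ~> vcons Nat 2 0 (vcons Nat (elimNat (\(t : Nat). Nat) 1 (\(κ : Nat). \(u : Nat). succ u) 0) 2 (vcons Nat 0 4 (vnil Nat)))
  ~> vcons Nat 2 0 (vcons Nat 1 2 (vcons Nat 0 4 (vnil Nat)))
the term's type:
  Vec Nat 3


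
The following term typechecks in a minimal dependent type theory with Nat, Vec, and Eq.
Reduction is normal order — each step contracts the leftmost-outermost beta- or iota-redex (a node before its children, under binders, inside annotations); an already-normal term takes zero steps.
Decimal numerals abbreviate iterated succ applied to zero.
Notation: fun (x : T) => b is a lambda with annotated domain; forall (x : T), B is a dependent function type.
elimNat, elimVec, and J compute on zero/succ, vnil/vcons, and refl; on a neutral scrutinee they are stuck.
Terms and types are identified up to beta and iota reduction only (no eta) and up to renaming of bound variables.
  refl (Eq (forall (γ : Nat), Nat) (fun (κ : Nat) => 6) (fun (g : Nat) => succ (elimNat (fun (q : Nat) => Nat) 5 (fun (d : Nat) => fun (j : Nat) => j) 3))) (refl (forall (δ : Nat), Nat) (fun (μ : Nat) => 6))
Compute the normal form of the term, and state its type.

reduced normal form:
  refl (Eq (forall (γ : Nat), Nat) (fun (κ : Nat) => 6) (fun (g : Nat) => 6)) (refl (forall (q : Nat), Nat) (fun (d : Nat) => 6))
the term's type:
  Eq (Eq (forall (γ : Nat), Nat) (fun (κ : Nat) => 6) (fun (g : Nat) => 6)) (refl (forall (q : Nat), Nat) (fun (d : Nat) => 6)) (refl (forall (j : Nat), Nat) (fun (δ : Nat) => 6))
observation: 10 normal-order steps separate the term from its normal form.


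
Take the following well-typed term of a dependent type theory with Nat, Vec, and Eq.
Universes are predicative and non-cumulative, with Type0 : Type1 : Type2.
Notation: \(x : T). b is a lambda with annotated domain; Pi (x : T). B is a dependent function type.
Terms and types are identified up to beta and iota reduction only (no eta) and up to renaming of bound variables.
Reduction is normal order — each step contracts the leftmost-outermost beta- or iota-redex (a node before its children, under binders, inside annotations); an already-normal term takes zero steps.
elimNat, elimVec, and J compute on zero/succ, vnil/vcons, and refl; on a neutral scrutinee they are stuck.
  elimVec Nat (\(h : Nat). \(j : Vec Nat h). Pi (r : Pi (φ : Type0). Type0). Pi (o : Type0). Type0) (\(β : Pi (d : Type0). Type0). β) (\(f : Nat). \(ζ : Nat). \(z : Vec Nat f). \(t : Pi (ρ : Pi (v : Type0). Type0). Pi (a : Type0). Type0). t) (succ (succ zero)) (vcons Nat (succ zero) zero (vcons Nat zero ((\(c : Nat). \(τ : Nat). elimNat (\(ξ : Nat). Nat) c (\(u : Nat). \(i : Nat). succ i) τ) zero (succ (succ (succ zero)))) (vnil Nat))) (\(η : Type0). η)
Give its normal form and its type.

normal form:
  \(h : Type0). h
inferred type:
  Pi (h : Type0). Type0


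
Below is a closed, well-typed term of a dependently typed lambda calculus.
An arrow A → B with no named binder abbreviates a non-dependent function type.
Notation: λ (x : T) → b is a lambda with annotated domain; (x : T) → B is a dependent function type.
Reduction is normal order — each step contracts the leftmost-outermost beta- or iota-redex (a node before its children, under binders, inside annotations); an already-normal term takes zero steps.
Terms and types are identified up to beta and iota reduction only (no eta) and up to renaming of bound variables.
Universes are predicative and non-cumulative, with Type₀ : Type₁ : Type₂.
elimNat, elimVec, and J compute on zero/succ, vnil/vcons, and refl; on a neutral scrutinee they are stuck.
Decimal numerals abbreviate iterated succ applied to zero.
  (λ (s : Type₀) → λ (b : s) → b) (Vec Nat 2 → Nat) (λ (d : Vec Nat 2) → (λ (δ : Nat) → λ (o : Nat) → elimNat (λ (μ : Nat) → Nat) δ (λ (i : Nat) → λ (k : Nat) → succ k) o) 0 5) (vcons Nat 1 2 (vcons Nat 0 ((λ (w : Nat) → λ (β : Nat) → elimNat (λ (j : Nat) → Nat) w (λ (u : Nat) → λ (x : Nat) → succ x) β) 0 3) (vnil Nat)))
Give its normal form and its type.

resulting normal form:
  5
inferred type:
  Nat
observation: 21 normal-order steps normalize the term, beginning with a beta-redex.


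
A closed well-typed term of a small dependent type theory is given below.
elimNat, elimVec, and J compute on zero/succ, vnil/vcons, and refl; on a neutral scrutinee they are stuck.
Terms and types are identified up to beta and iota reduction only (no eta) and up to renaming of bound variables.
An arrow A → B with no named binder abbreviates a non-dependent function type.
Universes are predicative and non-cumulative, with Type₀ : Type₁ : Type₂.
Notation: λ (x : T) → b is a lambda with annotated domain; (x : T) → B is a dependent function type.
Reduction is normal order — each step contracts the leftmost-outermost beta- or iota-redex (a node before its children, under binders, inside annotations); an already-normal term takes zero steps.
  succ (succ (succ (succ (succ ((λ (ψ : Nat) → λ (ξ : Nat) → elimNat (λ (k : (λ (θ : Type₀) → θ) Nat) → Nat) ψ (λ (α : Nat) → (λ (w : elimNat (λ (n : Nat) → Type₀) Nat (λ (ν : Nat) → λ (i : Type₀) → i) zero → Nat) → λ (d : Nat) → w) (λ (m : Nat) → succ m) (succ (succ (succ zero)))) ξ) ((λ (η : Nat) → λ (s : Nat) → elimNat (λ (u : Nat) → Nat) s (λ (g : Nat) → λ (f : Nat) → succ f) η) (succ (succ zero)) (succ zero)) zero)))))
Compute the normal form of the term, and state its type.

normal form:
  succ (succ (succ (succ (succ (succ (succ (succ zero)))))))
inferred type:
  Nat
observation: the term reaches its normal form after 12 normal-order steps.


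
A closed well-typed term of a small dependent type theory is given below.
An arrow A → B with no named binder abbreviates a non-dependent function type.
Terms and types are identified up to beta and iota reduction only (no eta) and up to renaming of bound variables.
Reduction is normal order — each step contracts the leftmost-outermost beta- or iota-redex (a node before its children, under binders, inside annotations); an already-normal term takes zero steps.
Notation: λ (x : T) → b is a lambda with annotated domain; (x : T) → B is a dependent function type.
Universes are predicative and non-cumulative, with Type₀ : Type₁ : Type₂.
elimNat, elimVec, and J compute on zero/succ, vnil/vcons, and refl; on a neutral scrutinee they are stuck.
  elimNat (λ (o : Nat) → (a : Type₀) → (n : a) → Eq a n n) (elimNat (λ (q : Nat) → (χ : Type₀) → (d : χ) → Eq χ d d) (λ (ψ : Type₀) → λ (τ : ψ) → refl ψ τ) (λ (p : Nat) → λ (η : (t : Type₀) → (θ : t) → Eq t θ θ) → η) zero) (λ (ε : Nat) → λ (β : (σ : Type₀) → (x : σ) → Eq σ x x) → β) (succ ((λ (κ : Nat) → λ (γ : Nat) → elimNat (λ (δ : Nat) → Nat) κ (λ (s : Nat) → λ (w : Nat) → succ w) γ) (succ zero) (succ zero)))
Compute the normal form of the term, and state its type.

normal form:
  λ (o : Type₀) → λ (a : o) → refl o a
the term's type:
  (o : Type₀) → (a : o) → Eq o a a
observation: normalization takes exactly 17 steps under the normal-order strategy.


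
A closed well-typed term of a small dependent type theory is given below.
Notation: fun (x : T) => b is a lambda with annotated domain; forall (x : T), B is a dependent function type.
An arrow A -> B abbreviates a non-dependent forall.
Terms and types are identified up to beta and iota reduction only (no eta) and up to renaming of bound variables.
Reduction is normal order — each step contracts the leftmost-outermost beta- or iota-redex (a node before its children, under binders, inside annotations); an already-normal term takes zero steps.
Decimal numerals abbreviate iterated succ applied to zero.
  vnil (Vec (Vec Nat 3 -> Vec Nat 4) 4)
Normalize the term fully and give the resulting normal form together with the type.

normal form:
  vnil (Vec (Vec Nat 3 -> Vec Nat 4) 4)
inferred type:
  Vec (Vec (Vec Nat 3 -> Vec Nat 4) 4) 0


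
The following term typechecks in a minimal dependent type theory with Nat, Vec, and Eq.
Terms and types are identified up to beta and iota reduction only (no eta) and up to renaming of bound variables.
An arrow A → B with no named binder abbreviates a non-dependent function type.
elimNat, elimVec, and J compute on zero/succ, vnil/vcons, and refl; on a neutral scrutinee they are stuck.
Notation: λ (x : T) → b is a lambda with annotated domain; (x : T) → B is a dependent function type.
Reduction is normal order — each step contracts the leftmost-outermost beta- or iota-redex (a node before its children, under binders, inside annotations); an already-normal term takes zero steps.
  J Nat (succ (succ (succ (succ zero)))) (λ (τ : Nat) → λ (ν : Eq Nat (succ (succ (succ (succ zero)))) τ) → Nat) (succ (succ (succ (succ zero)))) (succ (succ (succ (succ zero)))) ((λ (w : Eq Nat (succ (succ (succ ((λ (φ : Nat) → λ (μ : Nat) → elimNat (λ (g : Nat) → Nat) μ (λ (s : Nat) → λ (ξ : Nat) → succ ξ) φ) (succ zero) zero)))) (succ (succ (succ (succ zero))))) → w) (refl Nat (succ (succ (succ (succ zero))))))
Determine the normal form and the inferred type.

normal form:
  succ (succ (succ (succ zero)))
inferred type:
  Nat


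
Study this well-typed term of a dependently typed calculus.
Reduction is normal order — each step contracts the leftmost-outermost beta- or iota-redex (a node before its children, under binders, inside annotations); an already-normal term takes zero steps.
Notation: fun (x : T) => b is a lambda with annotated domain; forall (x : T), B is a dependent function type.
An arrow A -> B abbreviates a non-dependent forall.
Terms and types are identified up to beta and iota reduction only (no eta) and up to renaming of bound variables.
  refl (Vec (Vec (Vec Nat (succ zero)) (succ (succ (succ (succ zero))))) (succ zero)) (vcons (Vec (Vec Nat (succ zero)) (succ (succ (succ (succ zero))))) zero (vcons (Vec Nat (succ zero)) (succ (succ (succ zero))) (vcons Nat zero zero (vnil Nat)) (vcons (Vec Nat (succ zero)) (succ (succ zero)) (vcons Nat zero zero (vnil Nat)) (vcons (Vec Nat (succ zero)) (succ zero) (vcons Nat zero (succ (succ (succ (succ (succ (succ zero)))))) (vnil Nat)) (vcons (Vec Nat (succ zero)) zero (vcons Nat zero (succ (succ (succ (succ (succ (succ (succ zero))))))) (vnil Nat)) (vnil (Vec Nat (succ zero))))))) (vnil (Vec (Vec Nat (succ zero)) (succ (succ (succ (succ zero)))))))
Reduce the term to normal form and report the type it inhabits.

reduced normal form:
  refl (Vec (Vec (Vec Nat (succ zero)) (succ (succ (succ (succ zero))))) (succ zero)) (vcons (Vec (Vec Nat (succ zero)) (succ (succ (succ (succ zero))))) zero (vcons (Vec Nat (succ zero)) (succ (succ (succ zero))) (vcons Nat zero zero (vnil Nat)) (vcons (Vec Nat (succ zero)) (succ (succ zero)) (vcons Nat zero zero (vnil Nat)) (vcons (Vec Nat (succ zero)) (succ zero) (vcons Nat zero (succ (succ (succ (succ (succ (succ zero)))))) (vnil Nat)) (vcons (Vec Nat (succ zero)) zero (vcons Nat zero (succ (succ (succ (succ (succ (succ (succ zero))))))) (vnil Nat)) (vnil (Vec Nat (succ zero))))))) (vnil (Vec (Vec Nat (succ zero)) (succ (succ (succ (succ zero)))))))
type:
  Eq (Vec (Vec (Vec Nat (succ zero)) (succ (succ (succ (succ zero))))) (succ zero)) (vcons (Vec (Vec Nat (succ zero)) (succ (succ (succ (succ zero))))) zero (vcons (Vec Nat (succ zero)) (succ (succ (succ zero))) (vcons Nat zero zero (vnil Nat)) (vcons (Vec Nat (succ zero)) (succ (succ zero)) (vcons Nat zero zero (vnil Nat)) (vcons (Vec Nat (succ zero)) (succ zero) (vcons Nat zero (succ (succ (succ (succ (succ (succ zero)))))) (vnil Nat)) (vcons (Vec Nat (succ zero)) zero (vcons Nat zero (succ (succ (succ (succ (succ (succ (succ zero))))))) (vnil Nat)) (vnil (Vec Nat (succ zero))))))) (vnil (Vec (Vec Nat (succ zero)) (succ (succ (succ (succ zero))))))) (vcons (Vec (Vec Nat (succ zero)) (succ (succ (succ (succ zero))))) zero (vcons (Vec Nat (succ zero)) (succ (succ (succ zero))) (vcons Nat zero zero (vnil Nat)) (vcons (Vec Nat (succ zero)) (succ (succ zero)) (vcons Nat zero zero (vnil Nat)) (vcons (Vec Nat (succ zero)) (succ zero) (vcons Nat zero (succ (succ (succ (succ (succ (succ zero)))))) (vnil Nat)) (vcons (Vec Nat (succ zero)) zero (vcons Nat zero (succ (succ (succ (succ (succ (succ (succ zero))))))) (vnil Nat)) (vnil (Vec Nat (succ zero))))))) (vnil (Vec (Vec Nat (succ zero)) (succ (succ (succ (succ zero)))))))
observation: the term is already in normal form.


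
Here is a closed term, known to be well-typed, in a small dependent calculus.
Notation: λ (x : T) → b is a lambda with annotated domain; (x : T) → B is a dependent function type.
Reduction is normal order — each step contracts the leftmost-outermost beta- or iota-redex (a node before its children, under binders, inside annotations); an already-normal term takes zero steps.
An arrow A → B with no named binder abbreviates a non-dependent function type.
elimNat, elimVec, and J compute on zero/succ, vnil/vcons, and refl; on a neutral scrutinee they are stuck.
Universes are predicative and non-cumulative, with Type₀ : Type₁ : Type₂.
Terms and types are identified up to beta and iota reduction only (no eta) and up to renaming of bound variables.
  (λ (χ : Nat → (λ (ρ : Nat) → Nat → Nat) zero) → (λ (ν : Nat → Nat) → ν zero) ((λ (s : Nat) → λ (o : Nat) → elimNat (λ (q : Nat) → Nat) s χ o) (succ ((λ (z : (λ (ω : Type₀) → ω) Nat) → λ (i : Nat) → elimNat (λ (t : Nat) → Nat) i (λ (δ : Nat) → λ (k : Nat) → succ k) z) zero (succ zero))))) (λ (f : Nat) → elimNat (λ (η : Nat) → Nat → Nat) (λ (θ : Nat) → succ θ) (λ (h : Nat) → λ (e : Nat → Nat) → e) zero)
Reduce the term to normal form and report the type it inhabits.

normal form:
  succ (succ zero)
inferred type:
  Nat


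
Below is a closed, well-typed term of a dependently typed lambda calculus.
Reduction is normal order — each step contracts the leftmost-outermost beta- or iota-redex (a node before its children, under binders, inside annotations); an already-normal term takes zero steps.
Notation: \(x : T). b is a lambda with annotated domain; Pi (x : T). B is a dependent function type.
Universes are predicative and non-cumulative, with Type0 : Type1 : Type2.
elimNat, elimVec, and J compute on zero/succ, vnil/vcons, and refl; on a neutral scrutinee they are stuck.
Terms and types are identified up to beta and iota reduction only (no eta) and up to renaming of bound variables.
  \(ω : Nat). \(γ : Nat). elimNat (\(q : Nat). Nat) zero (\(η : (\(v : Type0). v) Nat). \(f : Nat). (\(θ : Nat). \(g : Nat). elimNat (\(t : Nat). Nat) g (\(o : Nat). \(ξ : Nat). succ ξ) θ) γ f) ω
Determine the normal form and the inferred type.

reduced normal form:
  \(ω : Nat). \(γ : Nat). elimNat (\(q : Nat). Nat) zero (\(η : Nat). \(v : Nat). elimNat (\(f : Nat). Nat) v (\(θ : Nat). \(g : Nat). succ g) γ) ω
inferred type:
  Pi (ω : Nat). Pi (γ : Nat). Nat
observation: 3 normal-order steps separate the term from its normal form.


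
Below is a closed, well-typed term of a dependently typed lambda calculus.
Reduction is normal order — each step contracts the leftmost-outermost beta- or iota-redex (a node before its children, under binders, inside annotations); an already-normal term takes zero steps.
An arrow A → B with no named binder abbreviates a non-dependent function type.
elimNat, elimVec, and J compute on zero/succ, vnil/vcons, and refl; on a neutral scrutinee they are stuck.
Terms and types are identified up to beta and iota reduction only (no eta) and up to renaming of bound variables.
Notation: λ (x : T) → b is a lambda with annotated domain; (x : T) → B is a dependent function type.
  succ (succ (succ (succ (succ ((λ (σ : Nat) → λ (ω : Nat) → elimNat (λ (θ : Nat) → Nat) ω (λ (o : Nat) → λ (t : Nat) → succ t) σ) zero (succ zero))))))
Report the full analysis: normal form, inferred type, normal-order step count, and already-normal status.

normal form:
  succ (succ (succ (succ (succ (succ zero)))))
type:
  Nat
reduction steps (normal order): 3
term was already normal: no
first contracted redex: a beta-redex


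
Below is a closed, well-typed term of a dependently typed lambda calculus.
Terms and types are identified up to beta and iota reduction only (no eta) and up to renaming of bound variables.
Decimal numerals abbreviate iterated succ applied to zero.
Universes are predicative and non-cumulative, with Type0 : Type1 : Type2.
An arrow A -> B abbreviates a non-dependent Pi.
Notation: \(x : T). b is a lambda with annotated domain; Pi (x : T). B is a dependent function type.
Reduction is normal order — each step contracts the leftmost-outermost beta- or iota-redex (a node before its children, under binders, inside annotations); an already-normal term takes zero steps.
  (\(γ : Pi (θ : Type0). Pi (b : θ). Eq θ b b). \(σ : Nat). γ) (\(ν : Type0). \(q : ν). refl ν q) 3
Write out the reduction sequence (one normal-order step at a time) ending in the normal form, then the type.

normal-order reduction sequence:
  (\(γ : Pi (θ : Type0). Pi (b : θ). Eq θ b b). \(σ : Nat). γ) (\(ν : Type0). \(q : ν). refl ν q) 3
  ~> (\(γ : Nat). \(θ : Type0). \(b : θ). refl θ b) 3
  ~> \(γ : Type0). \(θ : γ). refl γ θ
the term's type:
  Pi (γ : Type0). Pi (θ : γ). Eq γ θ θ


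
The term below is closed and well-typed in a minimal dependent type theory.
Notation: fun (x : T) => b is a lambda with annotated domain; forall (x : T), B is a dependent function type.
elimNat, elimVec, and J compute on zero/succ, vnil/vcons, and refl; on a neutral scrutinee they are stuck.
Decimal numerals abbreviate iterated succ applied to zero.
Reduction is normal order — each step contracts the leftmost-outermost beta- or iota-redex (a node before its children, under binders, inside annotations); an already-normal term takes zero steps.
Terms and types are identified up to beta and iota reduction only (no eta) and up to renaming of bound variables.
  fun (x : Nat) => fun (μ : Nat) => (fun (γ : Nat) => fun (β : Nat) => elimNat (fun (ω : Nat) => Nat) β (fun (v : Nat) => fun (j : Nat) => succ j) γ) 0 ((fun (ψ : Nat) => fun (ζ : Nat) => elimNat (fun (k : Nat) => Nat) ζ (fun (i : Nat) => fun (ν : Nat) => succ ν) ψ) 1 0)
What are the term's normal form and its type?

resulting normal form:
  fun (x : Nat) => fun (μ : Nat) => 1
type:
  forall (x : Nat), forall (μ : Nat), Nat
observation: the term reaches its normal form after 9 normal-order steps.


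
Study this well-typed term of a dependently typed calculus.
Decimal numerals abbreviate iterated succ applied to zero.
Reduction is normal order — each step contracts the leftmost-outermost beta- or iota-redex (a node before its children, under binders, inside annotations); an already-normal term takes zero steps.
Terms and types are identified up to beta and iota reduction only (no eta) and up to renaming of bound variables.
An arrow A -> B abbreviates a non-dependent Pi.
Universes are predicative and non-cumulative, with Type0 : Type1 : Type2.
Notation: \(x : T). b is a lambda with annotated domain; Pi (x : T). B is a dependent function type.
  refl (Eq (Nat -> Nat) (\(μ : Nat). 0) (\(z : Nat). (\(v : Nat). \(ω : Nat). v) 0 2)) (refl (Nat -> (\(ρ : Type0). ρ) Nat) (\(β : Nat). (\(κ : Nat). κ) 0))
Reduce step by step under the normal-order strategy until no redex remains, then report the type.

normal-order reduction sequence:
  refl (Eq (Nat -> Nat) (\(μ : Nat). 0) (\(z : Nat). (\(v : Nat). \(ω : Nat). v) 0 2)) (refl (Nat -> (\(ρ : Type0). ρ) Nat) (\(β : Nat). (\(κ : Nat). κ) 0))
  ~> refl (Eq (Nat -> Nat) (\(μ : Nat). 0) (\(z : Nat). (\(v : Nat). 0) 2)) (refl (Nat -> (\(ω : Type0). ω) Nat) (\(ρ : Nat). (\(β : Nat). β) 0))
  ~> refl (Eq (Nat -> Nat) (\(μ : Nat). 0) (\(z : Nat). 0)) (refl (Nat -> (\(v : Type0). v) Nat) (\(ω : Nat). (\(ρ : Nat). ρ) 0))
  ~> refl (Eq (Nat -> Nat) (\(μ : Nat). 0) (\(z : Nat). 0)) (refl (Nat -> Nat) (\(v : Nat). (\(ω : Nat). ω) 0))
  ~> refl (Eq (Nat -> Nat) (\(μ : Nat). 0) (\(z : Nat). 0)) (refl (Nat -> Nat) (\(v : Nat). 0))
the term's type:
  Eq (Eq (Nat -> Nat) (\(μ : Nat). 0) (\(z : Nat). 0)) (refl (Nat -> Nat) (\(v : Nat). 0)) (refl (Nat -> Nat) (\(ω : Nat). 0))


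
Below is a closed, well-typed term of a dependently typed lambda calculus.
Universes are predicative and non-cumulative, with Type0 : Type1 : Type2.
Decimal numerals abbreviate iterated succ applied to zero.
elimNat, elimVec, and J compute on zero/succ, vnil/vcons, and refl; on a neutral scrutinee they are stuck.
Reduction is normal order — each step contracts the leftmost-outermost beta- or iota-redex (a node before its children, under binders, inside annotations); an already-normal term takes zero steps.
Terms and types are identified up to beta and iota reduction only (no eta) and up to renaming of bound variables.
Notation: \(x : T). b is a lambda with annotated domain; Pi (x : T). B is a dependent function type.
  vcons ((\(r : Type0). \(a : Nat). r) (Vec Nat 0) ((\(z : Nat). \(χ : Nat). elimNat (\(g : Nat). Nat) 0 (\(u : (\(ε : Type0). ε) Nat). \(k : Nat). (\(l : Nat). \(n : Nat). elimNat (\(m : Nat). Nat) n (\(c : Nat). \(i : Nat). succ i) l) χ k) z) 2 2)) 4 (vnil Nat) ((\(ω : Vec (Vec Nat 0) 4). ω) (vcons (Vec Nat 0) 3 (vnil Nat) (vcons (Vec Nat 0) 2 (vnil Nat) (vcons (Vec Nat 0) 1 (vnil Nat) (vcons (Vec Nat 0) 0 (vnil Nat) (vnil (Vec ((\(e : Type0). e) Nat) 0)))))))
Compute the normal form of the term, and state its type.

normal form:
  vcons (Vec Nat 0) 4 (vnil Nat) (vcons (Vec Nat 0) 3 (vnil Nat) (vcons (Vec Nat 0) 2 (vnil Nat) (vcons (Vec Nat 0) 1 (vnil Nat) (vcons (Vec Nat 0) 0 (vnil Nat) (vnil (Vec Nat 0))))))
the term's type:
  Vec (Vec Nat 0) 5


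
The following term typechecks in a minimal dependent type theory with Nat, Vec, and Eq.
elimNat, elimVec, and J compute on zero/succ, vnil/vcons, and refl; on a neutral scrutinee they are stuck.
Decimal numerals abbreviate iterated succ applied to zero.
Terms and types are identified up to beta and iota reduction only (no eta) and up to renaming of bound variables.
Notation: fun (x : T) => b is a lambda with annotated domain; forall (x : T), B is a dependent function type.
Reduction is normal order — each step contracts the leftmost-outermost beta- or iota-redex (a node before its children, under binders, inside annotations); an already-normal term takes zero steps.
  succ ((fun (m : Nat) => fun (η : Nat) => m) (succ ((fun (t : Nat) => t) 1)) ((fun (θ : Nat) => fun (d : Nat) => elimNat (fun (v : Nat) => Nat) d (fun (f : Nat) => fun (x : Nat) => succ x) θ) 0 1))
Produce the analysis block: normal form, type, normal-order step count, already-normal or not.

resulting normal form:
  3
type:
  Nat
normal-order step count: 3
started in normal form: no
first redex: a beta-redex


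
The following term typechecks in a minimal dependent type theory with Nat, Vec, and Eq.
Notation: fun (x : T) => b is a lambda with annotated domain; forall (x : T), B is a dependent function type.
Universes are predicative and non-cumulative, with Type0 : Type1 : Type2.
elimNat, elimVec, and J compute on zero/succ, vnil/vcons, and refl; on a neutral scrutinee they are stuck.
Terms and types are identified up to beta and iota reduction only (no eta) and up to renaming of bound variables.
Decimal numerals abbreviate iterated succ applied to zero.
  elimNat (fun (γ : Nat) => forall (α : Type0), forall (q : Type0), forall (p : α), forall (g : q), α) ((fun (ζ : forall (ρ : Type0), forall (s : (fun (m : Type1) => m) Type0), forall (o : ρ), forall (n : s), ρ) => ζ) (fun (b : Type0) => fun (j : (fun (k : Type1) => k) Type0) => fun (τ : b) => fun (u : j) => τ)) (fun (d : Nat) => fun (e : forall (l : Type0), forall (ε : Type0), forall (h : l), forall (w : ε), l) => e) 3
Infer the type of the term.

the term's type:
  forall (γ : Type0), forall (α : Type0), forall (q : γ), forall (p : α), γ


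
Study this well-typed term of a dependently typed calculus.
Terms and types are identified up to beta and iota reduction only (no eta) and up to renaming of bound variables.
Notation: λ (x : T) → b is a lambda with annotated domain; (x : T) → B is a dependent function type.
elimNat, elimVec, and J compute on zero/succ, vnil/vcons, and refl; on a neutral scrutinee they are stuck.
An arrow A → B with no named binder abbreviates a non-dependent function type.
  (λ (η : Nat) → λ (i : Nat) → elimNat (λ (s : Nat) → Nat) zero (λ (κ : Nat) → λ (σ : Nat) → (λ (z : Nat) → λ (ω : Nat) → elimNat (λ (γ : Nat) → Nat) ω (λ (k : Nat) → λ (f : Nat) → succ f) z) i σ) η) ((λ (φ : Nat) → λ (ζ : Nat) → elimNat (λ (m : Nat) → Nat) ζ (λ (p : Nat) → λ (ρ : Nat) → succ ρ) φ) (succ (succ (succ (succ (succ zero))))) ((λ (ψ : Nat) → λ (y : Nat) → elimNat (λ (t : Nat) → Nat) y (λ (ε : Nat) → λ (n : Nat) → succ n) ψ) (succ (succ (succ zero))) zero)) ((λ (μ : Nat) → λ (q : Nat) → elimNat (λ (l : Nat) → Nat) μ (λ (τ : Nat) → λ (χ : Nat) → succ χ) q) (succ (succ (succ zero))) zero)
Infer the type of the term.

the term's type:
  Nat


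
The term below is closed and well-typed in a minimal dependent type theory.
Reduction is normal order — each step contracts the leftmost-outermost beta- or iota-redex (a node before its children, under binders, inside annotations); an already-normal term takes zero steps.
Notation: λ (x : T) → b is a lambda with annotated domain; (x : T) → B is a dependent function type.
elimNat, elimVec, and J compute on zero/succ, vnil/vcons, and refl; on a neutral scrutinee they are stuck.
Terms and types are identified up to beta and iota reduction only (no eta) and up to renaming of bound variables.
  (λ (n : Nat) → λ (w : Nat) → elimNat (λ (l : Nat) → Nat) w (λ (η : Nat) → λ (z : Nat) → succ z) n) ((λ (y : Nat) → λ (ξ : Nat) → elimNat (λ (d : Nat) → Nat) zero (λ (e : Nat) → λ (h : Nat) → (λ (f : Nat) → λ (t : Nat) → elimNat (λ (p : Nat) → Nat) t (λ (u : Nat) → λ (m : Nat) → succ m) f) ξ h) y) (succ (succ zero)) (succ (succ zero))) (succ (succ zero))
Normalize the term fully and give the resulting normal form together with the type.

reduced normal form:
  succ (succ (succ (succ (succ (succ zero)))))
type:
  Nat
observation: 42 normal-order steps separate the term from its normal form.


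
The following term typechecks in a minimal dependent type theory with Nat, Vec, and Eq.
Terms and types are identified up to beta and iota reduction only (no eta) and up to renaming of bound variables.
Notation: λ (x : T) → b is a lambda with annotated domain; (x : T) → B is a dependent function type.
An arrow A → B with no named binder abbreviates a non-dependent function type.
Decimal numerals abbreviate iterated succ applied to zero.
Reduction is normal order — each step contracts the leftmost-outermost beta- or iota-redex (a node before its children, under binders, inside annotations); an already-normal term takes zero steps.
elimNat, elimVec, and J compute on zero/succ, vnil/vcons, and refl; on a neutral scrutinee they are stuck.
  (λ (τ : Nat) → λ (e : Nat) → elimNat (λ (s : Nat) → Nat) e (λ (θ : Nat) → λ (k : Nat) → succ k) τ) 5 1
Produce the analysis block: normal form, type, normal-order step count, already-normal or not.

resulting normal form:
  6
inferred type:
  Nat
steps to reach normal form (normal order): 18
term was already normal: no
first redex: a beta-redex


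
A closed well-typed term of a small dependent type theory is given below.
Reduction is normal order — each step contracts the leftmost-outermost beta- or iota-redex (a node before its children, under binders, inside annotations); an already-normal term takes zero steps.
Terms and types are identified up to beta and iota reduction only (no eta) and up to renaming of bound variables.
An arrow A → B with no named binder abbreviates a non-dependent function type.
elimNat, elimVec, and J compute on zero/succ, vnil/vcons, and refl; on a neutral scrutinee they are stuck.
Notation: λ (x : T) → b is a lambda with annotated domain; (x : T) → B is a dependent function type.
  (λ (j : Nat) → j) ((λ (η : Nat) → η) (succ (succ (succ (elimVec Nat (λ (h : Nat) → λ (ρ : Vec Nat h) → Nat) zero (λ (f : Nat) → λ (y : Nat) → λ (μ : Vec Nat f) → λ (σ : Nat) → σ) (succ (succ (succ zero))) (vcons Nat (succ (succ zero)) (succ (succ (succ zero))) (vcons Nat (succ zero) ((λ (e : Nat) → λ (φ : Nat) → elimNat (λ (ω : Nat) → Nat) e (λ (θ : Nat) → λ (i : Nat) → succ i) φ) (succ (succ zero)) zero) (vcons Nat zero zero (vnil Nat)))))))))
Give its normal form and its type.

normal form:
  succ (succ (succ zero))
type:
  Nat
observation: the first redex contracted is a beta-redex; the normal form is reached in 18 normal-order steps.


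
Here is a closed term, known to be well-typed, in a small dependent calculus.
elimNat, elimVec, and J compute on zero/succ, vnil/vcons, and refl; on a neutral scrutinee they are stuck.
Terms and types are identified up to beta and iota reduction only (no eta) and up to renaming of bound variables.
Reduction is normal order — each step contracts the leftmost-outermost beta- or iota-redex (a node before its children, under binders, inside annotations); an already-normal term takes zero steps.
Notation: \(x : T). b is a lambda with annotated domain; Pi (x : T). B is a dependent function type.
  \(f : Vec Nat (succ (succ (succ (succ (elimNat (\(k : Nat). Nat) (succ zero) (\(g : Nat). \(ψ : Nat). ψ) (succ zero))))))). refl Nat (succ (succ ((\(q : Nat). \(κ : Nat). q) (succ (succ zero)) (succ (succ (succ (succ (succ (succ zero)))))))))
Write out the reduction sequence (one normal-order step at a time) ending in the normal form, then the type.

normal-order reduction:
  \(f : Vec Nat (succ (succ (succ (succ (elimNat (\(k : Nat). Nat) (succ zero) (\(g : Nat). \(ψ : Nat). ψ) (succ zero))))))). refl Nat (succ (succ ((\(q : Nat). \(κ : Nat). q) (succ (succ zero)) (succ (succ (succ (succ (succ (succ zero)))))))))
  ~> \(f : Vec Nat (succ (succ (succ (succ ((\(k : Nat). \(g : Nat). g) zero (elimNat (\(ψ : Nat). Nat) (succ zero) (\(q : Nat). \(κ : Nat). κ) zero))))))). refl Nat (succ (succ ((\(τ : Nat). \(n : Nat). τ) (succ (succ zero)) (succ (succ (succ (succ (succ (succ zero)))))))))
  ~> \(f : Vec Nat (succ (succ (succ (succ ((\(k : Nat). k) (elimNat (\(g : Nat). Nat) (succ zero) (\(ψ : Nat). \(q : Nat). q) zero))))))). refl Nat (succ (succ ((\(κ : Nat). \(τ : Nat). κ) (succ (succ zero)) (succ (succ (succ (succ (succ (succ zero)))))))))
  ~> \(f : Vec Nat (succ (succ (succ (succ (elimNat (\(k : Nat). Nat) (succ zero) (\(g : Nat). \(ψ : Nat). ψ) zero)))))). refl Nat (succ (succ ((\(q : Nat). \(κ : Nat). q) (succ (succ zero)) (succ (succ (succ (succ (succ (succ zero)))))))))
  ~> \(f : Vec Nat (succ (succ (succ (succ (succ zero)))))). refl Nat (succ (succ ((\(k : Nat). \(g : Nat). k) (succ (succ zero)) (succ (succ (succ (succ (succ (succ zero)))))))))
  ~> \(f : Vec Nat (succ (succ (succ (succ (succ zero)))))). refl Nat (succ (succ ((\(k : Nat). succ (succ zero)) (succ (succ (succ (succ (succ (succ zero)))))))))
  ~> \(f : Vec Nat (succ (succ (succ (succ (succ zero)))))). refl Nat (succ (succ (succ (succ zero))))
type:
  Pi (f : Vec Nat (succ (succ (succ (succ (succ zero)))))). Eq Nat (succ (succ (succ (succ zero)))) (succ (succ (succ (succ zero))))


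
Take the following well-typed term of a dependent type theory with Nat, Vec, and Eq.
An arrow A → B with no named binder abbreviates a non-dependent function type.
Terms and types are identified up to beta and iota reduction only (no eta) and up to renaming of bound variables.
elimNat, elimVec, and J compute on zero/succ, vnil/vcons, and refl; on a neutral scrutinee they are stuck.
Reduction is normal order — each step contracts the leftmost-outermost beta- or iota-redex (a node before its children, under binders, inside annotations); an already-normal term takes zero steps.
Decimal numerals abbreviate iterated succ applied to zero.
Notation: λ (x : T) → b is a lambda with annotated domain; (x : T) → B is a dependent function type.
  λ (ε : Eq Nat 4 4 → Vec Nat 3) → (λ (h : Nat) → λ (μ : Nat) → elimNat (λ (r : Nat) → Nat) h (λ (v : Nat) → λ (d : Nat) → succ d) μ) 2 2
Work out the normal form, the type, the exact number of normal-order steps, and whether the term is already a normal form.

resulting normal form:
  λ (ε : Eq Nat 4 4 → Vec Nat 3) → 4
inferred type:
  (Eq Nat 4 4 → Vec Nat 3) → Nat
normal-order step count: 9
started in normal form: no
first contracted redex: a beta-redex


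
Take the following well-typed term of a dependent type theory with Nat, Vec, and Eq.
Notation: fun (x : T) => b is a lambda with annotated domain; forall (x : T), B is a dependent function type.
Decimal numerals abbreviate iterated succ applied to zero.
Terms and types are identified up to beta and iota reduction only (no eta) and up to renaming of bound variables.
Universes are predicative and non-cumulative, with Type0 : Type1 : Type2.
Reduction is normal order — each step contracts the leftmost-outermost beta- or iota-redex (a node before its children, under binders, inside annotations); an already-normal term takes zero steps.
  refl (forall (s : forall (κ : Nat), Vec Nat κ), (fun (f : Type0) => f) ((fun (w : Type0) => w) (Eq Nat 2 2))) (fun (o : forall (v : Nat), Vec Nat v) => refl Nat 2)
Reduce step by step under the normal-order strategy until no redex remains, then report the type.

normal-order reduction:
  refl (forall (s : forall (κ : Nat), Vec Nat κ), (fun (f : Type0) => f) ((fun (w : Type0) => w) (Eq Nat 2 2))) (fun (o : forall (v : Nat), Vec Nat v) => refl Nat 2)
  ~> refl (forall (s : forall (κ : Nat), Vec Nat κ), (fun (f : Type0) => f) (Eq Nat 2 2)) (fun (w : forall (o : Nat), Vec Nat o) => refl Nat 2)
  ~> refl (forall (s : forall (κ : Nat), Vec Nat κ), Eq Nat 2 2) (fun (f : forall (w : Nat), Vec Nat w) => refl Nat 2)
the term's type:
  Eq (forall (s : forall (κ : Nat), Vec Nat κ), Eq Nat 2 2) (fun (f : forall (w : Nat), Vec Nat w) => refl Nat 2) (fun (o : forall (v : Nat), Vec Nat v) => refl Nat 2)


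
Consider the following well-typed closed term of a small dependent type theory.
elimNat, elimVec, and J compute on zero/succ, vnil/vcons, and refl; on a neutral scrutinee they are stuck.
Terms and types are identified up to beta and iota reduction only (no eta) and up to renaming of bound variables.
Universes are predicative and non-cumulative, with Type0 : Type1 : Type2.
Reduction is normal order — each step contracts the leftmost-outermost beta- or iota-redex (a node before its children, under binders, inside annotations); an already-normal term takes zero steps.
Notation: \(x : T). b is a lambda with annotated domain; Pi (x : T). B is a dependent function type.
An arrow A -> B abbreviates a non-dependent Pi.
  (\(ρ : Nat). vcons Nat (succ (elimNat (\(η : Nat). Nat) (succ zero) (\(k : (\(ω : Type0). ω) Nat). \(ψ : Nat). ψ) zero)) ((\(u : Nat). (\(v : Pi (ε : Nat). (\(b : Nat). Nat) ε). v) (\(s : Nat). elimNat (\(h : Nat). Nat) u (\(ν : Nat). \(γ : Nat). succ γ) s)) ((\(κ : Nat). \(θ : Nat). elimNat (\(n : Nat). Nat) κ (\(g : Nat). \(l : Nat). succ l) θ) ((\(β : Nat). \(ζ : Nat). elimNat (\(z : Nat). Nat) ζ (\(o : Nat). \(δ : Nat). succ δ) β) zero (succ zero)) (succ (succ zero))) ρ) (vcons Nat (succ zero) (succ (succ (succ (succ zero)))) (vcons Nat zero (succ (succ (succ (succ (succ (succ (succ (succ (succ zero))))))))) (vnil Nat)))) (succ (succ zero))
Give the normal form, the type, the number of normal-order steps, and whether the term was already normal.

normal form:
  vcons Nat (succ (succ zero)) (succ (succ (succ (succ (succ zero))))) (vcons Nat (succ zero) (succ (succ (succ (succ zero)))) (vcons Nat zero (succ (succ (succ (succ (succ (succ (succ (succ (succ zero))))))))) (vnil Nat)))
inferred type:
  Vec Nat (succ (succ (succ zero)))
reduction steps (normal order): 24
started in normal form: no
first redex: a beta-redex
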